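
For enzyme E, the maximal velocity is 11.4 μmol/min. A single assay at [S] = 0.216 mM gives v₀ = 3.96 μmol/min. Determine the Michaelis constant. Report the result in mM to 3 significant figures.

0.406 mM

From v = Vmax[S]/(Km+[S]), Km = [S](Vmax − v)/v.
Km = 0.216 × (11.4 − 3.96) / 3.96 = 1.607/3.96 = 0.406 mM.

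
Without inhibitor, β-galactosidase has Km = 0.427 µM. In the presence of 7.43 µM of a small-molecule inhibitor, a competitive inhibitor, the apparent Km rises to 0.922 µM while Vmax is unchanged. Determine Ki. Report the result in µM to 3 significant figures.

Competitive: Km,app = α·Km with α = 1 + [I]/Ki.
α = Km,app/Km = 0.922/0.427 = 2.159.
Since α = 1 + [I]/Ki, [I]/Ki = 2.159 − 1 = 1.159 and Ki = 7.43/1.159 = 6.41 µM.

6.41 µM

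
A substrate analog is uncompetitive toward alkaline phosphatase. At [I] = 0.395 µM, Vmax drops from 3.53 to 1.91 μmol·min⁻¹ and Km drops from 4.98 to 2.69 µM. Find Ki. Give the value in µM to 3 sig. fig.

Uncompetitive: Vmax,app = Vmax/α (and Km,app = Km/α) with α = 1 + [I]/Ki.
α = Vmax/Vmax,app = 3.53/1.91 = 1.848.
Since α = 1 + [I]/Ki, [I]/Ki = 1.848 − 1 = 0.8482 and Ki = 0.395/0.8482 = 0.466 µM.

0.466 µM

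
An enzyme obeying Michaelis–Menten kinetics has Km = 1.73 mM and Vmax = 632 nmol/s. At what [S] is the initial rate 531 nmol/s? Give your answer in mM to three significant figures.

The required fractional saturation is v/Vmax = 531/632 = 0.8402.
Then [S]/(Km+[S]) = 0.8402 ⇒ [S] = 1.73 × 0.8402/(1 − 0.8402) = 9.10 mM.

9.10 mM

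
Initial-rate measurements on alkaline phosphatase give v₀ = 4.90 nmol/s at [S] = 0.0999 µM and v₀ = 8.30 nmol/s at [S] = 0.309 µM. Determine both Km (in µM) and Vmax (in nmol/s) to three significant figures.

Km = 0.153 µM; Vmax = 12.4 nmol/s

From v = Vmax[S]/(Km+[S]), each point gives Vmax = v(Km+[S])/[S].
Equating: 4.90(Km+0.0999)/0.0999 = 8.30(Km+0.309)/0.309.
49.05·Km + 4.90 = 26.86·Km + 8.30, so (49.05 − 26.86)·Km = 8.30 − 4.90.
Km = 3.400/22.19 = 0.153 µM; then Vmax = 4.90(0.153+0.0999)/0.0999 = 12.4 nmol/s.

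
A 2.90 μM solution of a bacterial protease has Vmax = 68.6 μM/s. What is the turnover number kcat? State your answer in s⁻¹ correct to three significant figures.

23.7 s⁻¹

kcat = Vmax/[E]total = 68.6 μM/s / 2.90 μM = 23.7 s⁻¹.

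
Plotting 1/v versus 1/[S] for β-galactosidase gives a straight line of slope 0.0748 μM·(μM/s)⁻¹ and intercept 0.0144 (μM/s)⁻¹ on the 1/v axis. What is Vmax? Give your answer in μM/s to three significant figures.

The y-intercept of a Lineweaver–Burk plot equals 1/Vmax, so Vmax = 1/0.0144 = 69.4 μM/s.

69.4 μM/s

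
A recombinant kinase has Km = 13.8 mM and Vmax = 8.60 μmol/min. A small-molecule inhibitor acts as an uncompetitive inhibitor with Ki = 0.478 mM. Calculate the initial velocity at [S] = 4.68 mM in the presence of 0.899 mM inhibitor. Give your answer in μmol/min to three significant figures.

1.48 μmol/min

α = 1 + [I]/Ki = 1 + 0.899/0.478 = 2.881.
For an uncompetitive inhibitor, both parameters are divided by α, giving Vmax/α and Km/α: Km,app = 4.79 mM, Vmax,app = 2.99 μmol/min.
v = Vmax,app·[S]/(Km,app + [S]) = 2.99 × 4.68/(4.79 + 4.68) = 1.48 μmol/min.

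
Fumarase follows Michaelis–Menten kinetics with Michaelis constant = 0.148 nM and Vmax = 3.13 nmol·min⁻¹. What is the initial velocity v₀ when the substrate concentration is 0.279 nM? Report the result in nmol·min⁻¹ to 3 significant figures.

[S]/(Km+[S]) = 0.279/0.4270 = 0.6534, the fractional saturation.
v = 0.6534 × Vmax = 0.6534 × 3.13 = 2.05 nmol·min⁻¹.

2.05 nmol·min⁻¹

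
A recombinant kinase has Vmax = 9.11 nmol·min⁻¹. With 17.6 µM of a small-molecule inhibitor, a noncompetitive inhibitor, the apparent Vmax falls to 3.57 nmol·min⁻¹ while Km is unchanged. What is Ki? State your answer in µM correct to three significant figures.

Noncompetitive: Vmax,app = Vmax/α with α = 1 + [I]/Ki.
α = Vmax/Vmax,app = 9.11/3.57 = 2.552.
Ki = [I]/(α − 1) = 17.6/1.552 = 11.3 µM.

11.3 µM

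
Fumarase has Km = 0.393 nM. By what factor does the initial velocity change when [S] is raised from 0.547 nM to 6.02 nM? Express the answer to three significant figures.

The fractional saturations are [S]/(Km+[S]) = 0.547/0.9400 = 0.5819 and 6.02/6.413 = 0.9387.
v₂/v₁ is just their ratio: 0.9387/0.5819 = 1.61.

1.61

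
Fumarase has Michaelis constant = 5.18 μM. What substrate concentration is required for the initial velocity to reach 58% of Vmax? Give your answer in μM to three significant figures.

v/Vmax = [S]/(Km+[S]) = 0.58, so [S] = Km·0.58/(1 − 0.58) = 5.18 × 1.381.
[S] = 7.15 μM.

7.15 μM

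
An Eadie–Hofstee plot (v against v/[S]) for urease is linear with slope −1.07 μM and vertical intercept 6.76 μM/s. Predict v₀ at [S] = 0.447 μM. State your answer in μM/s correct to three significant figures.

In the Eadie–Hofstee form v = Vmax − Km·(v/[S]), the slope is −Km and the intercept is Vmax, so Km = 1.07 μM and Vmax = 6.76 μM/s.
v = 6.76 × 0.447/(1.07 + 0.447) = 1.99 μM/s.

1.99 μM/s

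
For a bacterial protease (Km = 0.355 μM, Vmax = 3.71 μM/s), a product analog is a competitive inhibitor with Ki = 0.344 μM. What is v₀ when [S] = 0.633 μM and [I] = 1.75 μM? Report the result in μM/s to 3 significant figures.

With α = 1 + [I]/Ki = 1 + 1.75/0.344 = 6.087, the competitive rate law is v = Vmax[S] / (αKm + [S]).
v = 3.71×0.633 / (6.087×0.355 + 0.633) = 2.348/2.794 = 0.841 μM/s.

0.841 μM/s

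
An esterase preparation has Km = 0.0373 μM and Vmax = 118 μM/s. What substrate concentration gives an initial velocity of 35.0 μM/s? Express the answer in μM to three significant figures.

Rearranging v = Vmax[S]/(Km+[S]) gives [S] = Km·v/(Vmax − v).
[S] = 0.0373 × 35.0 / (118 − 35.0) = 1.305/83.00 = 0.0157 μM.

0.0157 μM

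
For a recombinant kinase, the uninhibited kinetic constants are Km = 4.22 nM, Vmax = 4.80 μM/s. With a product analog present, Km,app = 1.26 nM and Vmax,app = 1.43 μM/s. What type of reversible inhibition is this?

Both Km and Vmax decrease by the same factor (~3.35-fold) — characteristic of uncompetitive inhibition.

uncompetitive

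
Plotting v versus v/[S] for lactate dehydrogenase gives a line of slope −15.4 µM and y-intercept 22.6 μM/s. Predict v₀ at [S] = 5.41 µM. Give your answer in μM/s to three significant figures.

In the Eadie–Hofstee form v = Vmax − Km·(v/[S]), the slope is −Km and the intercept is Vmax, so Km = 15.4 µM and Vmax = 22.6 μM/s.
v = 22.6 × 5.41/(15.4 + 5.41) = 5.88 μM/s.

5.88 μM/s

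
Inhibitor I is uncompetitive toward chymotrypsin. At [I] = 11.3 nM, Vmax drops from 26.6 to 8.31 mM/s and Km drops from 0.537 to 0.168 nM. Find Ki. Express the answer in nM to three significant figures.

5.13 nM

Uncompetitive: Vmax,app = Vmax/α (and Km,app = Km/α) with α = 1 + [I]/Ki.
α = Vmax/Vmax,app = 26.6/8.31 = 3.201.
Since α = 1 + [I]/Ki, [I]/Ki = 3.201 − 1 = 2.201 and Ki = 11.3/2.201 = 5.13 nM.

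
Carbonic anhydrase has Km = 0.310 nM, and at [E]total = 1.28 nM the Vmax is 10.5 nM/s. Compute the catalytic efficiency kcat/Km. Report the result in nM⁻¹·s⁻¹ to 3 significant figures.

26.5 nM⁻¹·s⁻¹

kcat = Vmax/[E]total = 10.5/1.28 = 8.20 s⁻¹.
kcat/Km = 8.20/0.310 = 26.5 nM⁻¹·s⁻¹.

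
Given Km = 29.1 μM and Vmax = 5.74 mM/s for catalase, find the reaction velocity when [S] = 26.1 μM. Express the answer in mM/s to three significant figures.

v = Vmax·[S]/(Km + [S]) = 5.74 × 26.1 / (29.1 + 26.1)
  = 149.8 / 55.20 = 2.71 mM/s.

2.71 mM/s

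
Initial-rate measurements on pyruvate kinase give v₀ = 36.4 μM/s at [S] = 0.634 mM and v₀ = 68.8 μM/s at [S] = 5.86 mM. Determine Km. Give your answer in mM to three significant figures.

0.709 mM

In reciprocal form, 1/v = (Km/Vmax)·(1/[S]) + 1/Vmax. The two points give (1/[S], 1/v) = (1.577, 0.02747) and (0.1706, 0.01453).
Slope = (0.02747 − 0.01453)/(1.577 − 0.1706) = 0.009198; intercept = 0.02747 − 0.009198×1.577 = 0.01297.
Vmax = 1/intercept = 77.1 μM/s; Km = slope × Vmax = 0.009198 × 77.1 = 0.709 mM.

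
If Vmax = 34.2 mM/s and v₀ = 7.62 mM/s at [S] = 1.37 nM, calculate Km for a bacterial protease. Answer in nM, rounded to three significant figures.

v/Vmax = 7.62/34.2 = 0.2228 = [S]/(Km+[S]).
So Km + [S] = [S]/0.2228 = 6.149 nM, giving Km = 6.149 − 1.37 = 4.78 nM.

4.78 nM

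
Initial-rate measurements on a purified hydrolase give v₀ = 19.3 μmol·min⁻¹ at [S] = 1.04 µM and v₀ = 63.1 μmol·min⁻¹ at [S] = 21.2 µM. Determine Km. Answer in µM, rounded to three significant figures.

In reciprocal form, 1/v = (Km/Vmax)·(1/[S]) + 1/Vmax. The two points give (1/[S], 1/v) = (0.9615, 0.05181) and (0.04717, 0.01585).
Slope = (0.05181 − 0.01585)/(0.9615 − 0.04717) = 0.03933; intercept = 0.05181 − 0.03933×0.9615 = 0.01399.
Vmax = 1/intercept = 71.5 μmol·min⁻¹; Km = slope × Vmax = 0.03933 × 71.5 = 2.81 µM.

2.81 µM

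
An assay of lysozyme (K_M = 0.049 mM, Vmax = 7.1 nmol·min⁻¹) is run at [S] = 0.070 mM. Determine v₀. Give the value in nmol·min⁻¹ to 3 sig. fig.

v = Vmax·[S]/(Km + [S]) = 7.1 × 0.070 / (0.049 + 0.070)
  = 0.4970 / 0.1190 = 4.18 nmol·min⁻¹.

4.18 nmol·min⁻¹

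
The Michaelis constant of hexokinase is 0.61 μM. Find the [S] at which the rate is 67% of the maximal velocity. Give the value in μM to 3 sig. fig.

1.24 μM

v/Vmax = [S]/(Km+[S]) = 0.67, so [S] = Km·0.67/(1 − 0.67) = 0.61 × 2.030.
[S] = 1.24 μM.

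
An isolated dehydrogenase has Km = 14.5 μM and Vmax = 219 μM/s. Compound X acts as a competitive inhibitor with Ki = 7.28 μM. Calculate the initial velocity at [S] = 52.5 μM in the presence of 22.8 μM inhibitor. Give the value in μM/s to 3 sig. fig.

102 μM/s

With α = 1 + [I]/Ki = 1 + 22.8/7.28 = 4.132, the competitive rate law is v = Vmax[S] / (αKm + [S]).
v = 219×52.5 / (4.132×14.5 + 52.5) = 11500/112.4 = 102 μM/s.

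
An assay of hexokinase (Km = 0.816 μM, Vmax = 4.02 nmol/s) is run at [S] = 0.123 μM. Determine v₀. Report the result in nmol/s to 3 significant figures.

0.527 nmol/s

v = Vmax·[S]/(Km + [S]) = 4.02 × 0.123 / (0.816 + 0.123)
  = 0.4945 / 0.9390 = 0.527 nmol/s.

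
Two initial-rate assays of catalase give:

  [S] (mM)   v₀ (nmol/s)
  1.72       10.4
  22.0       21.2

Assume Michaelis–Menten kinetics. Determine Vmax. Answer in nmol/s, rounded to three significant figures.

From v = Vmax[S]/(Km+[S]), each point gives Vmax = v(Km+[S])/[S].
Equating: 10.4(Km+1.72)/1.72 = 21.2(Km+22.0)/22.0.
6.047·Km + 10.4 = 0.9636·Km + 21.2, so (6.047 − 0.9636)·Km = 21.2 − 10.4.
Km = 10.80/5.083 = 2.12 mM; then Vmax = 10.4(2.12+1.72)/1.72 = 23.2 nmol/s.

23.2 nmol/s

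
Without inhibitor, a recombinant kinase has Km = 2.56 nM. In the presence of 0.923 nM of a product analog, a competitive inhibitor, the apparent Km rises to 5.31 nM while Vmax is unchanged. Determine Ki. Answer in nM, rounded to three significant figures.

0.859 nM

Competitive: Km,app = α·Km with α = 1 + [I]/Ki.
α = Km,app/Km = 5.31/2.56 = 2.074.
Ki = [I]/(α − 1) = 0.923/1.074 = 0.859 nM.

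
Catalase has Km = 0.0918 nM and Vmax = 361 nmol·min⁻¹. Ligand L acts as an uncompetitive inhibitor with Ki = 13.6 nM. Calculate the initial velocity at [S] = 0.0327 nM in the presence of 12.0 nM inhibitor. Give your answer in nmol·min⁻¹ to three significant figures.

77.0 nmol·min⁻¹

α = 1 + [I]/Ki = 1 + 12.0/13.6 = 1.882.
For an uncompetitive inhibitor, both parameters are divided by α, giving Vmax/α and Km/α: Km,app = 0.0488 nM, Vmax,app = 192 nmol·min⁻¹.
v = Vmax,app·[S]/(Km,app + [S]) = 192 × 0.0327/(0.0488 + 0.0327) = 77.0 nmol·min⁻¹.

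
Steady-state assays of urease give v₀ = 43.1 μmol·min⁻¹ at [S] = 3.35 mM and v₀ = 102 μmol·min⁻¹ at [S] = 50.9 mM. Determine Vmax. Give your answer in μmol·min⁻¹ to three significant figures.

From v = Vmax[S]/(Km+[S]), each point gives Vmax = v(Km+[S])/[S].
Equating: 43.1(Km+3.35)/3.35 = 102(Km+50.9)/50.9.
12.87·Km + 43.1 = 2.004·Km + 102, so (12.87 − 2.004)·Km = 102 − 43.1.
Km = 58.90/10.86 = 5.42 mM; then Vmax = 43.1(5.42+3.35)/3.35 = 113 μmol·min⁻¹.

113 μmol·min⁻¹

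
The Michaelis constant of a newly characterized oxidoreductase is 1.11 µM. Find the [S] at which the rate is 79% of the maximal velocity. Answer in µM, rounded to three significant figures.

v/Vmax = [S]/(Km+[S]) = 0.79, so [S] = Km·0.79/(1 − 0.79) = 1.11 × 3.762.
[S] = 4.18 µM.

4.18 µM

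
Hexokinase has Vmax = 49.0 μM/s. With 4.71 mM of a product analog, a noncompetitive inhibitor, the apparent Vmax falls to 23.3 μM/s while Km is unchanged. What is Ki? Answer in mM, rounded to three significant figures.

Noncompetitive: Vmax,app = Vmax/α with α = 1 + [I]/Ki.
α = Vmax/Vmax,app = 49.0/23.3 = 2.103.
Ki = [I]/(α − 1) = 4.71/1.103 = 4.27 mM.

4.27 mM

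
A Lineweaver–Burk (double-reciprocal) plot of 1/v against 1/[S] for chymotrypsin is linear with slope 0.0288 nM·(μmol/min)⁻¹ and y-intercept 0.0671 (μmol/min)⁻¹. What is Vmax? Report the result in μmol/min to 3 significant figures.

14.9 μmol/min

The y-intercept of a Lineweaver–Burk plot equals 1/Vmax, so Vmax = 1/0.0671 = 14.9 μmol/min.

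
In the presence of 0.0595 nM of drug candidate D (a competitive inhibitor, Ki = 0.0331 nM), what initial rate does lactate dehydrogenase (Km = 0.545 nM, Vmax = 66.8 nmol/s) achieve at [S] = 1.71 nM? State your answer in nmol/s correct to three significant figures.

With α = 1 + [I]/Ki = 1 + 0.0595/0.0331 = 2.798, the competitive rate law is v = Vmax[S] / (αKm + [S]).
v = 66.8×1.71 / (2.798×0.545 + 1.71) = 114.2/3.235 = 35.3 nmol/s.

35.3 nmol/s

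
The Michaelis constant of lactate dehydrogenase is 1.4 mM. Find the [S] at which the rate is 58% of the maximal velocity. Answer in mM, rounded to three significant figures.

v/Vmax = [S]/(Km+[S]) = 0.58, so [S] = Km·0.58/(1 − 0.58) = 1.4 × 1.381.
[S] = 1.93 mM.

1.93 mM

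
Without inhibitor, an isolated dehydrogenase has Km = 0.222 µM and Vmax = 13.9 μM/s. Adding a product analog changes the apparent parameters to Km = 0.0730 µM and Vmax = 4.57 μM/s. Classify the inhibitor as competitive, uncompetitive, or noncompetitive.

Both Km and Vmax decrease by the same factor (~3.04-fold) — characteristic of uncompetitive inhibition.

uncompetitive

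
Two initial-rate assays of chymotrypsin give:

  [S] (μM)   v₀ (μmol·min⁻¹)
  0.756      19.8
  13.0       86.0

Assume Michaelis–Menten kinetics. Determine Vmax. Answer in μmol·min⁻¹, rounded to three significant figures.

From v = Vmax[S]/(Km+[S]), each point gives Vmax = v(Km+[S])/[S].
Equating: 19.8(Km+0.756)/0.756 = 86.0(Km+13.0)/13.0.
26.19·Km + 19.8 = 6.615·Km + 86.0, so (26.19 − 6.615)·Km = 86.0 − 19.8.
Km = 66.20/19.58 = 3.38 μM; then Vmax = 19.8(3.38+0.756)/0.756 = 108 μmol·min⁻¹.

108 μmol·min⁻¹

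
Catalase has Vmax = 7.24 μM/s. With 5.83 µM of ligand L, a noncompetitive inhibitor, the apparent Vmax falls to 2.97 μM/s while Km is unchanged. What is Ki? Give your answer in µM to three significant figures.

Noncompetitive: Vmax,app = Vmax/α with α = 1 + [I]/Ki.
α = Vmax/Vmax,app = 7.24/2.97 = 2.438.
Ki = [I]/(α − 1) = 5.83/1.438 = 4.06 µM.

4.06 µM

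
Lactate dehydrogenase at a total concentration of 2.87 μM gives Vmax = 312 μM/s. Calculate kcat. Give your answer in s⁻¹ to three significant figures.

109 s⁻¹

kcat = Vmax/[E]total = 312 μM/s / 2.87 μM = 109 s⁻¹.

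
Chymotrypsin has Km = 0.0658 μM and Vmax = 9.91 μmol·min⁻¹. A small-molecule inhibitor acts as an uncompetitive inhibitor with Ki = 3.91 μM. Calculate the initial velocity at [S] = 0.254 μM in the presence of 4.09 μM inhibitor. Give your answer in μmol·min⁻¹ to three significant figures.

4.30 μmol·min⁻¹

α = 1 + [I]/Ki = 1 + 4.09/3.91 = 2.046.
For an uncompetitive inhibitor, both parameters are divided by α, giving Vmax/α and Km/α: Km,app = 0.0322 μM, Vmax,app = 4.84 μmol·min⁻¹.
v = Vmax,app·[S]/(Km,app + [S]) = 4.84 × 0.254/(0.0322 + 0.254) = 4.30 μmol·min⁻¹.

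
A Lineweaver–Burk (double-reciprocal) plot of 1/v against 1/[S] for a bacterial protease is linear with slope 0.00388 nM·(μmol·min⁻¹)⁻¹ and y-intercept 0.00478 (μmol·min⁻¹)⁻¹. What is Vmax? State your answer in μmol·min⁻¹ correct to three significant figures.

209 μmol·min⁻¹

The y-intercept of a Lineweaver–Burk plot equals 1/Vmax, so Vmax = 1/0.00478 = 209 μmol·min⁻¹.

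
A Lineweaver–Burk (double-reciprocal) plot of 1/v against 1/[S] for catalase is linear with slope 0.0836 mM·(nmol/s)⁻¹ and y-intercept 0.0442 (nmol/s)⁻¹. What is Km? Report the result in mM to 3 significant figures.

1.89 mM

y-intercept = 1/Vmax ⇒ Vmax = 22.6 nmol/s; slope = Km/Vmax ⇒ Km = slope × Vmax.
Km = 0.0836 × 22.6 = 1.89 mM.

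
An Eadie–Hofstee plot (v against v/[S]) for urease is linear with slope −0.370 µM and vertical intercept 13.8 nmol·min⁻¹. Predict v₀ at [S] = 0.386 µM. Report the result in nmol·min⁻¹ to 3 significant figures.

In the Eadie–Hofstee form v = Vmax − Km·(v/[S]), the slope is −Km and the intercept is Vmax, so Km = 0.370 µM and Vmax = 13.8 nmol·min⁻¹.
v = 13.8 × 0.386/(0.370 + 0.386) = 7.05 nmol·min⁻¹.

7.05 nmol·min⁻¹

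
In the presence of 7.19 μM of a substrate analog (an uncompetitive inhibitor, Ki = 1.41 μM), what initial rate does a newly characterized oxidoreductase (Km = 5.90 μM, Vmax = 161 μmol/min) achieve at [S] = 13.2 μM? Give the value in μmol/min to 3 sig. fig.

With α = 1 + [I]/Ki = 1 + 7.19/1.41 = 6.099, the uncompetitive rate law is v = (Vmax/α)·[S] / (Km/α + [S]).
v = (161/6.099)×13.2 / (5.90/6.099 + 13.2) = 348.4/14.17 = 24.6 μmol/min.

24.6 μmol/min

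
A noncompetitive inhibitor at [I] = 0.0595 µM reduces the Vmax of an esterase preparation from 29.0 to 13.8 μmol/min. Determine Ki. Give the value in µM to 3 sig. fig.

0.0540 µM

Noncompetitive: Vmax,app = Vmax/α with α = 1 + [I]/Ki.
α = Vmax/Vmax,app = 29.0/13.8 = 2.101.
Since α = 1 + [I]/Ki, [I]/Ki = 2.101 − 1 = 1.101 and Ki = 0.0595/1.101 = 0.0540 µM.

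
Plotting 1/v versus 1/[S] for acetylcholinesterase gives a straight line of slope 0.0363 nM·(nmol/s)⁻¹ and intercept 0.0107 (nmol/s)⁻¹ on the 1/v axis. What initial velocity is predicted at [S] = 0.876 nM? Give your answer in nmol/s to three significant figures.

The y-intercept is 1/Vmax, so Vmax = 1/0.0107 = 93.5 nmol/s.
The slope is Km/Vmax, so Km = 0.0363 × 93.5 = 3.39 nM.
Then v = 93.5 × 0.876/(3.39 + 0.876) = 19.2 nmol/s.

19.2 nmol/s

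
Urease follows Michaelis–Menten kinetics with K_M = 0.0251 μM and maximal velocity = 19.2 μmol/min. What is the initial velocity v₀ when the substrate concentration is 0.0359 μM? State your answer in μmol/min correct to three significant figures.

[S]/(Km+[S]) = 0.0359/0.06100 = 0.5885, the fractional saturation.
v = 0.5885 × Vmax = 0.5885 × 19.2 = 11.3 μmol/min.

11.3 μmol/min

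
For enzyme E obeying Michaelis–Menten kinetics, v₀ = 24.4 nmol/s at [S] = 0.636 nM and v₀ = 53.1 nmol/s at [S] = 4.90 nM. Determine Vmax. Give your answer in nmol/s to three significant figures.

64.4 nmol/s

From v = Vmax[S]/(Km+[S]), each point gives Vmax = v(Km+[S])/[S].
Equating: 24.4(Km+0.636)/0.636 = 53.1(Km+4.90)/4.90.
38.36·Km + 24.4 = 10.84·Km + 53.1, so (38.36 − 10.84)·Km = 53.1 − 24.4.
Km = 28.70/27.53 = 1.04 nM; then Vmax = 24.4(1.04+0.636)/0.636 = 64.4 nmol/s.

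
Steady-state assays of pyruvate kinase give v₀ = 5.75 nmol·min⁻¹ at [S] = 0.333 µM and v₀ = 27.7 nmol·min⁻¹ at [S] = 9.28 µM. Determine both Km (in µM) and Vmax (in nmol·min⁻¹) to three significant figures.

From v = Vmax[S]/(Km+[S]), each point gives Vmax = v(Km+[S])/[S].
Equating: 5.75(Km+0.333)/0.333 = 27.7(Km+9.28)/9.28.
17.27·Km + 5.75 = 2.985·Km + 27.7, so (17.27 − 2.985)·Km = 27.7 − 5.75.
Km = 21.95/14.28 = 1.54 µM; then Vmax = 5.75(1.54+0.333)/0.333 = 32.3 nmol·min⁻¹.

Km = 1.54 µM; Vmax = 32.3 nmol·min⁻¹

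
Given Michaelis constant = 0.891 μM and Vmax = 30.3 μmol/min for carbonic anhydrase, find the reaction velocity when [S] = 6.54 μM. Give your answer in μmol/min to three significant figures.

26.7 μmol/min

v = Vmax·[S]/(Km + [S]) = 30.3 × 6.54 / (0.891 + 6.54)
  = 198.2 / 7.431 = 26.7 μmol/min.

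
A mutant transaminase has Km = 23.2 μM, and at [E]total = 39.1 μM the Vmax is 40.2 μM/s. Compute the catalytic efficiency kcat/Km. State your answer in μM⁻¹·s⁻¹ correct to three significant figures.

kcat = Vmax/[E]total = 40.2/39.1 = 1.03 s⁻¹.
kcat/Km = 1.03/23.2 = 0.0443 μM⁻¹·s⁻¹.

0.0443 μM⁻¹·s⁻¹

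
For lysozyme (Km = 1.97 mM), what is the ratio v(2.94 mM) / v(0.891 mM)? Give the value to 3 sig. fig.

The fractional saturations are [S]/(Km+[S]) = 0.891/2.861 = 0.3114 and 2.94/4.910 = 0.5988.
v₂/v₁ is just their ratio: 0.5988/0.3114 = 1.92.

1.92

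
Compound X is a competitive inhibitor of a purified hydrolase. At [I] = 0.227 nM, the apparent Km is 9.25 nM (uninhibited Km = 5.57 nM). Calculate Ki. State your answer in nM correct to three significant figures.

0.344 nM

Competitive: Km,app = α·Km with α = 1 + [I]/Ki.
α = Km,app/Km = 9.25/5.57 = 1.661.
Ki = [I]/(α − 1) = 0.227/0.6607 = 0.344 nM.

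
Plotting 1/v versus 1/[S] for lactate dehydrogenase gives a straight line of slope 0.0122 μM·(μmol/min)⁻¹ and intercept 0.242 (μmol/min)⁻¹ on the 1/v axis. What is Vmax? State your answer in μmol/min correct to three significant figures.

The y-intercept of a Lineweaver–Burk plot equals 1/Vmax, so Vmax = 1/0.242 = 4.13 μmol/min.

4.13 μmol/min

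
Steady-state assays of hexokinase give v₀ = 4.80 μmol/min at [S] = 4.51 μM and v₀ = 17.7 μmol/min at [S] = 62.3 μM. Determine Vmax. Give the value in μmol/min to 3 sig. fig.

From v = Vmax[S]/(Km+[S]), each point gives Vmax = v(Km+[S])/[S].
Equating: 4.80(Km+4.51)/4.51 = 17.7(Km+62.3)/62.3.
1.064·Km + 4.80 = 0.2841·Km + 17.7, so (1.064 − 0.2841)·Km = 17.7 − 4.80.
Km = 12.90/0.7802 = 16.5 μM; then Vmax = 4.80(16.5+4.51)/4.51 = 22.4 μmol/min.

22.4 μmol/min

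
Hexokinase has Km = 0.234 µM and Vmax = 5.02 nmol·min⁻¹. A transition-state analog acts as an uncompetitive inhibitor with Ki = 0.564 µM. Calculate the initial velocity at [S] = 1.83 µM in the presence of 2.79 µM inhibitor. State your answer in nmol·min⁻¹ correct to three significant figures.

0.826 nmol·min⁻¹

α = 1 + [I]/Ki = 1 + 2.79/0.564 = 5.947.
For an uncompetitive inhibitor, both parameters are divided by α, giving Vmax/α and Km/α: Km,app = 0.0393 µM, Vmax,app = 0.844 nmol·min⁻¹.
v = Vmax,app·[S]/(Km,app + [S]) = 0.844 × 1.83/(0.0393 + 1.83) = 0.826 nmol·min⁻¹.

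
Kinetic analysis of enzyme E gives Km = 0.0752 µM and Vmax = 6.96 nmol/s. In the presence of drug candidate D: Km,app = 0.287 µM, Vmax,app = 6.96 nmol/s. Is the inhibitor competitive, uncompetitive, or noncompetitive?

Km increases (0.0752 → 0.287 µM) while Vmax is unchanged — the hallmark of competitive inhibition.

competitive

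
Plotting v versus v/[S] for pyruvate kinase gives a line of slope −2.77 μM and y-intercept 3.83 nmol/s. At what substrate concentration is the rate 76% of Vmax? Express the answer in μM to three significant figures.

The Eadie–Hofstee slope gives Km = 2.77 μM (slope = −Km).
v/Vmax = [S]/(Km+[S]) = 0.76 ⇒ [S] = Km·0.76/(1−0.76) = 2.77 × 3.167 = 8.77 μM.

8.77 μM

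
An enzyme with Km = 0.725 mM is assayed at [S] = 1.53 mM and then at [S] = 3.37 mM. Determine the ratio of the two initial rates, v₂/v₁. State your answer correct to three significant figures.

Since Vmax cancels, v₂/v₁ = [S]₂(Km+[S]₁) / [S]₁(Km+[S]₂).
= 3.37×(0.725+1.53) / (1.53×(0.725+3.37)) = 7.599/6.265 = 1.21.

1.21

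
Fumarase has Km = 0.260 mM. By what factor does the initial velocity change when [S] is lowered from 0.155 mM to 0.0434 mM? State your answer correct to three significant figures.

0.383

Since Vmax cancels, v₂/v₁ = [S]₂(Km+[S]₁) / [S]₁(Km+[S]₂).
= 0.0434×(0.260+0.155) / (0.155×(0.260+0.0434)) = 0.01801/0.04703 = 0.383.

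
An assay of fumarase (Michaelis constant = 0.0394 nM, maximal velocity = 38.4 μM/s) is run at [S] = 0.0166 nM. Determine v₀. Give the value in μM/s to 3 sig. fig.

11.4 μM/s

v = Vmax·[S]/(Km + [S]) = 38.4 × 0.0166 / (0.0394 + 0.0166)
  = 0.6374 / 0.05600 = 11.4 μM/s.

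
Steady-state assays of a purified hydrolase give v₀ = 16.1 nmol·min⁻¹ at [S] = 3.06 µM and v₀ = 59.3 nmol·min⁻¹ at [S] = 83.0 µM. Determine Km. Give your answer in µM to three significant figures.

In reciprocal form, 1/v = (Km/Vmax)·(1/[S]) + 1/Vmax. The two points give (1/[S], 1/v) = (0.3268, 0.06211) and (0.01205, 0.01686).
Slope = (0.06211 − 0.01686)/(0.3268 − 0.01205) = 0.1438; intercept = 0.06211 − 0.1438×0.3268 = 0.01513.
Vmax = 1/intercept = 66.1 nmol·min⁻¹; Km = slope × Vmax = 0.1438 × 66.1 = 9.50 µM.

9.50 µM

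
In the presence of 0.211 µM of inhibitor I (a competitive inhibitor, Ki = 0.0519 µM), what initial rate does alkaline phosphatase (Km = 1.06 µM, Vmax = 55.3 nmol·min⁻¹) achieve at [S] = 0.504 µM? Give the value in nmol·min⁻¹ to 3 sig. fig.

4.75 nmol·min⁻¹

With α = 1 + [I]/Ki = 1 + 0.211/0.0519 = 5.066, the competitive rate law is v = Vmax[S] / (αKm + [S]).
v = 55.3×0.504 / (5.066×1.06 + 0.504) = 27.87/5.873 = 4.75 nmol·min⁻¹.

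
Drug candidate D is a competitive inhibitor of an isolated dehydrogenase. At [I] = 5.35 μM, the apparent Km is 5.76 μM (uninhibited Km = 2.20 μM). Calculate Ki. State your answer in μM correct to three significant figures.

Competitive: Km,app = α·Km with α = 1 + [I]/Ki.
α = Km,app/Km = 5.76/2.20 = 2.618.
Since α = 1 + [I]/Ki, [I]/Ki = 2.618 − 1 = 1.618 and Ki = 5.35/1.618 = 3.31 μM.

3.31 μM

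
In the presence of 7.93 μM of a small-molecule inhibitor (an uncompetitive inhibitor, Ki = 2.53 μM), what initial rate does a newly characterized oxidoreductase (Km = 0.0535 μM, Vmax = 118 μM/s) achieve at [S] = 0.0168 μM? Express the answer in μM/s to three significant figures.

With α = 1 + [I]/Ki = 1 + 7.93/2.53 = 4.134, the uncompetitive rate law is v = (Vmax/α)·[S] / (Km/α + [S]).
v = (118/4.134)×0.0168 / (0.0535/4.134 + 0.0168) = 0.4795/0.02974 = 16.1 μM/s.

16.1 μM/s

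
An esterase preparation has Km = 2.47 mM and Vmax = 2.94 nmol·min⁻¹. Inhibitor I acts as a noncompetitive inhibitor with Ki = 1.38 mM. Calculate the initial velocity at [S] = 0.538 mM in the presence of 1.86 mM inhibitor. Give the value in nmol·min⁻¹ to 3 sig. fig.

α = 1 + [I]/Ki = 1 + 1.86/1.38 = 2.348.
For a noncompetitive inhibitor, Vmax is reduced to Vmax/α while Km is unchanged: Km,app = 2.47 mM, Vmax,app = 1.25 nmol·min⁻¹.
v = Vmax,app·[S]/(Km,app + [S]) = 1.25 × 0.538/(2.47 + 0.538) = 0.224 nmol·min⁻¹.

0.224 nmol·min⁻¹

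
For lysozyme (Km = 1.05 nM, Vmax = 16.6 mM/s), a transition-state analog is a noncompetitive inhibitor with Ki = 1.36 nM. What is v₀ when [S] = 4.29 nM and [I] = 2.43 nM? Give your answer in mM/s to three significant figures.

4.79 mM/s

α = 1 + [I]/Ki = 1 + 2.43/1.36 = 2.787.
For a noncompetitive inhibitor, Vmax is reduced to Vmax/α while Km is unchanged: Km,app = 1.05 nM, Vmax,app = 5.96 mM/s.
v = Vmax,app·[S]/(Km,app + [S]) = 5.96 × 4.29/(1.05 + 4.29) = 4.79 mM/s.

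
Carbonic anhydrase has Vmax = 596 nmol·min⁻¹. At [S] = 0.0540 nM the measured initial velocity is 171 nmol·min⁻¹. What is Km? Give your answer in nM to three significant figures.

From v = Vmax[S]/(Km+[S]), Km = [S](Vmax − v)/v.
Km = 0.0540 × (596 − 171) / 171 = 22.95/171 = 0.134 nM.

0.134 nM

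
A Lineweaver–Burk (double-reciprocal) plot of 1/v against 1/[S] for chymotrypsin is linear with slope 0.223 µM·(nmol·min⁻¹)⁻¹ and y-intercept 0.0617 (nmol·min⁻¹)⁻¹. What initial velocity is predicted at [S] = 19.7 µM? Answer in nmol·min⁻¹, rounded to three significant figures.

The y-intercept is 1/Vmax, so Vmax = 1/0.0617 = 16.2 nmol·min⁻¹.
The slope is Km/Vmax, so Km = 0.223 × 16.2 = 3.61 µM.
Then v = 16.2 × 19.7/(3.61 + 19.7) = 13.7 nmol·min⁻¹.

13.7 nmol·min⁻¹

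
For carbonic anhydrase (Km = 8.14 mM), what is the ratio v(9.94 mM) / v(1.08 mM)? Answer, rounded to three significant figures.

4.69

Since Vmax cancels, v₂/v₁ = [S]₂(Km+[S]₁) / [S]₁(Km+[S]₂).
= 9.94×(8.14+1.08) / (1.08×(8.14+9.94)) = 91.65/19.53 = 4.69.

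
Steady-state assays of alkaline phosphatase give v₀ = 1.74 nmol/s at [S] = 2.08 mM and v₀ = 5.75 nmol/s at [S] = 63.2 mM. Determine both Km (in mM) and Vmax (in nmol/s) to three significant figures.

Km = 5.38 mM; Vmax = 6.24 nmol/s

From v = Vmax[S]/(Km+[S]), each point gives Vmax = v(Km+[S])/[S].
Equating: 1.74(Km+2.08)/2.08 = 5.75(Km+63.2)/63.2.
0.8365·Km + 1.74 = 0.09098·Km + 5.75, so (0.8365 − 0.09098)·Km = 5.75 − 1.74.
Km = 4.010/0.7456 = 5.38 mM; then Vmax = 1.74(5.38+2.08)/2.08 = 6.24 nmol/s.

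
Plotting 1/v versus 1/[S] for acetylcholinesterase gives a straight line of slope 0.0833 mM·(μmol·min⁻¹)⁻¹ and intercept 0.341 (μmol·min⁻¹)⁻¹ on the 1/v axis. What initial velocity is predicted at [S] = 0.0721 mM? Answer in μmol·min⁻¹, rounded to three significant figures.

The y-intercept is 1/Vmax, so Vmax = 1/0.341 = 2.93 μmol·min⁻¹.
The slope is Km/Vmax, so Km = 0.0833 × 2.93 = 0.244 mM.
Then v = 2.93 × 0.0721/(0.244 + 0.0721) = 0.668 μmol·min⁻¹.

0.668 μmol·min⁻¹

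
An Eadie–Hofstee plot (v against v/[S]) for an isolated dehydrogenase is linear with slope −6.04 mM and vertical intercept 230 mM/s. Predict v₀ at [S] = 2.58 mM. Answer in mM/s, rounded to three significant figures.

68.8 mM/s

In the Eadie–Hofstee form v = Vmax − Km·(v/[S]), the slope is −Km and the intercept is Vmax, so Km = 6.04 mM and Vmax = 230 mM/s.
v = 230 × 2.58/(6.04 + 2.58) = 68.8 mM/s.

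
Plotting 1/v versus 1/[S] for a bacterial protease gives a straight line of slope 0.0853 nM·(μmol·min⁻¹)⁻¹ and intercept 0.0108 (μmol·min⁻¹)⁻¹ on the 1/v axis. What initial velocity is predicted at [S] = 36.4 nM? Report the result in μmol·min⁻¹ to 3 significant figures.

The y-intercept is 1/Vmax, so Vmax = 1/0.0108 = 92.6 μmol·min⁻¹.
The slope is Km/Vmax, so Km = 0.0853 × 92.6 = 7.90 nM.
Then v = 92.6 × 36.4/(7.90 + 36.4) = 76.1 μmol·min⁻¹.

76.1 μmol·min⁻¹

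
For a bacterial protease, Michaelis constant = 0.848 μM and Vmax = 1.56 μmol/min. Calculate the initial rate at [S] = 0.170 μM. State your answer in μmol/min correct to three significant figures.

0.261 μmol/min

[S]/(Km+[S]) = 0.170/1.018 = 0.1670, the fractional saturation.
v = 0.1670 × Vmax = 0.1670 × 1.56 = 0.261 μmol/min.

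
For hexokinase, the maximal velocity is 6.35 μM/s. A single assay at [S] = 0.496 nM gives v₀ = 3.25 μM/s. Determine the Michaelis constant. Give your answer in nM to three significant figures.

v/Vmax = 3.25/6.35 = 0.5118 = [S]/(Km+[S]).
So Km + [S] = [S]/0.5118 = 0.9691 nM, giving Km = 0.9691 − 0.496 = 0.473 nM.

0.473 nM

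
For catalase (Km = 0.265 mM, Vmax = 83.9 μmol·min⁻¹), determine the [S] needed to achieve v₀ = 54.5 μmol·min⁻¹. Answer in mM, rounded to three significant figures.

0.491 mM

Rearranging v = Vmax[S]/(Km+[S]) gives [S] = Km·v/(Vmax − v).
[S] = 0.265 × 54.5 / (83.9 − 54.5) = 14.44/29.40 = 0.491 mM.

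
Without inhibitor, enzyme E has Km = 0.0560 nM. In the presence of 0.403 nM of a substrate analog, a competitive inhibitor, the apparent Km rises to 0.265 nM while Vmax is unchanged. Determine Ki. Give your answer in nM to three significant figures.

0.108 nM

Competitive: Km,app = α·Km with α = 1 + [I]/Ki.
α = Km,app/Km = 0.265/0.0560 = 4.732.
Since α = 1 + [I]/Ki, [I]/Ki = 4.732 − 1 = 3.732 and Ki = 0.403/3.732 = 0.108 nM.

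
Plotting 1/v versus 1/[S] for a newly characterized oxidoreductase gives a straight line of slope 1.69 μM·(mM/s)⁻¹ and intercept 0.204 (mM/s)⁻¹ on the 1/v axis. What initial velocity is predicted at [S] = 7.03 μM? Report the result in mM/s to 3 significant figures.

2.25 mM/s

The y-intercept is 1/Vmax, so Vmax = 1/0.204 = 4.90 mM/s.
The slope is Km/Vmax, so Km = 1.69 × 4.90 = 8.28 μM.
Then v = 4.90 × 7.03/(8.28 + 7.03) = 2.25 mM/s.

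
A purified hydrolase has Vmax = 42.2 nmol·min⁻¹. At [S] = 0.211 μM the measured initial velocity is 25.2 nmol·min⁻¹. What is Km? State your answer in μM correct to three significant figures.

From v = Vmax[S]/(Km+[S]), Km = [S](Vmax − v)/v.
Km = 0.211 × (42.2 − 25.2) / 25.2 = 3.587/25.2 = 0.142 μM.

0.142 μM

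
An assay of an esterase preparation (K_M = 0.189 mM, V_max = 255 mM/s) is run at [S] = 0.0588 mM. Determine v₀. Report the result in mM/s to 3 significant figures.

[S]/(Km+[S]) = 0.0588/0.2478 = 0.2373, the fractional saturation.
v = 0.2373 × Vmax = 0.2373 × 255 = 60.5 mM/s.

60.5 mM/s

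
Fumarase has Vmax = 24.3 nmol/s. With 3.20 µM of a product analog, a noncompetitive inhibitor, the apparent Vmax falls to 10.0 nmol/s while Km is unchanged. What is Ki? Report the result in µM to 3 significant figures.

Noncompetitive: Vmax,app = Vmax/α with α = 1 + [I]/Ki.
α = Vmax/Vmax,app = 24.3/10.0 = 2.430.
Since α = 1 + [I]/Ki, [I]/Ki = 2.430 − 1 = 1.430 and Ki = 3.20/1.430 = 2.24 µM.

2.24 µM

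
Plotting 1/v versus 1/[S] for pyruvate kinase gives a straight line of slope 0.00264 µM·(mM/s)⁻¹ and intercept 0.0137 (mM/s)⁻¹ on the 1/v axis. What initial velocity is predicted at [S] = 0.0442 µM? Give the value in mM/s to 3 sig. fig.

The y-intercept is 1/Vmax, so Vmax = 1/0.0137 = 73.0 mM/s.
The slope is Km/Vmax, so Km = 0.00264 × 73.0 = 0.193 µM.
Then v = 73.0 × 0.0442/(0.193 + 0.0442) = 13.6 mM/s.

13.6 mM/s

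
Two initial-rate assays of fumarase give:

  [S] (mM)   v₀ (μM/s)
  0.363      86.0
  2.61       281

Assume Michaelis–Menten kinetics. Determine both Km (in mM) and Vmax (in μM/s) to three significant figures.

In reciprocal form, 1/v = (Km/Vmax)·(1/[S]) + 1/Vmax. The two points give (1/[S], 1/v) = (2.755, 0.01163) and (0.3831, 0.003559).
Slope = (0.01163 − 0.003559)/(2.755 − 0.3831) = 0.003402; intercept = 0.01163 − 0.003402×2.755 = 0.002255.
Vmax = 1/intercept = 443 μM/s; Km = slope × Vmax = 0.003402 × 443 = 1.51 mM.

Km = 1.51 mM; Vmax = 443 μM/s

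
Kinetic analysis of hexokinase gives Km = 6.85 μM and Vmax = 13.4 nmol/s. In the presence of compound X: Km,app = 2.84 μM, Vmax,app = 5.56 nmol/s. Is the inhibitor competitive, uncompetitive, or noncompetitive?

Both Km and Vmax decrease by the same factor (~2.41-fold) — characteristic of uncompetitive inhibition.

uncompetitive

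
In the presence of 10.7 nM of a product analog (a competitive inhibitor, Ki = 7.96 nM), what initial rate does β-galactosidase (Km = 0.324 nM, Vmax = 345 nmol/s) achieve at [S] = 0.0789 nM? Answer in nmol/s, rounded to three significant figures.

With α = 1 + [I]/Ki = 1 + 10.7/7.96 = 2.344, the competitive rate law is v = Vmax[S] / (αKm + [S]).
v = 345×0.0789 / (2.344×0.324 + 0.0789) = 27.22/0.8384 = 32.5 nmol/s.

32.5 nmol/s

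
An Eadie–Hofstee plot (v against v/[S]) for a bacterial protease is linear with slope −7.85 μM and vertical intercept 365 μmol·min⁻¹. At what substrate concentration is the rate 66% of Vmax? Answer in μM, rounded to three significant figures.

The Eadie–Hofstee slope gives Km = 7.85 μM (slope = −Km).
v/Vmax = [S]/(Km+[S]) = 0.66 ⇒ [S] = Km·0.66/(1−0.66) = 7.85 × 1.941 = 15.2 μM.

15.2 μM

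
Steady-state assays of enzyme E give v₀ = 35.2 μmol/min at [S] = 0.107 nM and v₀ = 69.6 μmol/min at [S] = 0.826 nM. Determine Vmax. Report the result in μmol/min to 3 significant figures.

81.4 μmol/min

From v = Vmax[S]/(Km+[S]), each point gives Vmax = v(Km+[S])/[S].
Equating: 35.2(Km+0.107)/0.107 = 69.6(Km+0.826)/0.826.
329.0·Km + 35.2 = 84.26·Km + 69.6, so (329.0 − 84.26)·Km = 69.6 − 35.2.
Km = 34.40/244.7 = 0.141 nM; then Vmax = 35.2(0.141+0.107)/0.107 = 81.4 μmol/min.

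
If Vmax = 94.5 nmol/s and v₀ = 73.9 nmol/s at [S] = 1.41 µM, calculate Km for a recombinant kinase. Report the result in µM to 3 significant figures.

0.393 µM

From v = Vmax[S]/(Km+[S]), Km = [S](Vmax − v)/v.
Km = 1.41 × (94.5 − 73.9) / 73.9 = 29.05/73.9 = 0.393 µM.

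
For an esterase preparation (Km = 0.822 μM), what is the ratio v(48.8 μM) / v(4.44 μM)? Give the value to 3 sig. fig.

The fractional saturations are [S]/(Km+[S]) = 4.44/5.262 = 0.8438 and 48.8/49.62 = 0.9834.
v₂/v₁ is just their ratio: 0.9834/0.8438 = 1.17.

1.17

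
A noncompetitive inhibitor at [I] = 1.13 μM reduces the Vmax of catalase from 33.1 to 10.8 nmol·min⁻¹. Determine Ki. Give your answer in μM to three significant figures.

0.547 μM

Noncompetitive: Vmax,app = Vmax/α with α = 1 + [I]/Ki.
α = Vmax/Vmax,app = 33.1/10.8 = 3.065.
Since α = 1 + [I]/Ki, [I]/Ki = 3.065 − 1 = 2.065 and Ki = 1.13/2.065 = 0.547 μM.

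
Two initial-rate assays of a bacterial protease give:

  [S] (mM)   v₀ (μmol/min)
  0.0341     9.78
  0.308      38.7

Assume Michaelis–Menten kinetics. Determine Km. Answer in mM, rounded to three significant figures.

0.179 mM

From v = Vmax[S]/(Km+[S]), each point gives Vmax = v(Km+[S])/[S].
Equating: 9.78(Km+0.0341)/0.0341 = 38.7(Km+0.308)/0.308.
286.8·Km + 9.78 = 125.6·Km + 38.7, so (286.8 − 125.6)·Km = 38.7 − 9.78.
Km = 28.92/161.2 = 0.179 mM; then Vmax = 9.78(0.179+0.0341)/0.0341 = 61.2 μmol/min.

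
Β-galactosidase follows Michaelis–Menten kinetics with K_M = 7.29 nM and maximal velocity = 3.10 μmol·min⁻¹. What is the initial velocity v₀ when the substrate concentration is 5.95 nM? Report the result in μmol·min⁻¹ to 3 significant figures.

v = Vmax·[S]/(Km + [S]) = 3.10 × 5.95 / (7.29 + 5.95)
  = 18.44 / 13.24 = 1.39 μmol·min⁻¹.

1.39 μmol·min⁻¹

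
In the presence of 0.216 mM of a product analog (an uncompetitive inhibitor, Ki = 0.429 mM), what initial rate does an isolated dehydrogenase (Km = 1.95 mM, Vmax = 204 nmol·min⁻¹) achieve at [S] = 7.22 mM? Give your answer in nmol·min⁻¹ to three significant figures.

115 nmol·min⁻¹

With α = 1 + [I]/Ki = 1 + 0.216/0.429 = 1.503, the uncompetitive rate law is v = (Vmax/α)·[S] / (Km/α + [S]).
v = (204/1.503)×7.22 / (1.95/1.503 + 7.22) = 979.6/8.517 = 115 nmol·min⁻¹.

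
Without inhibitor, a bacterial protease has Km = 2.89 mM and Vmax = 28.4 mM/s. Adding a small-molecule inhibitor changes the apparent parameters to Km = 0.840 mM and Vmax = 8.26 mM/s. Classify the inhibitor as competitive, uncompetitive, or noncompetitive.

Both Km and Vmax decrease by the same factor (~3.44-fold) — characteristic of uncompetitive inhibition.

uncompetitive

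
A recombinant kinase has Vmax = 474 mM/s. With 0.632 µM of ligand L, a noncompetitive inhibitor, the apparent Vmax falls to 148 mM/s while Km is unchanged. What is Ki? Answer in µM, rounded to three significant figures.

Noncompetitive: Vmax,app = Vmax/α with α = 1 + [I]/Ki.
α = Vmax/Vmax,app = 474/148 = 3.203.
Since α = 1 + [I]/Ki, [I]/Ki = 3.203 − 1 = 2.203 and Ki = 0.632/2.203 = 0.287 µM.

0.287 µM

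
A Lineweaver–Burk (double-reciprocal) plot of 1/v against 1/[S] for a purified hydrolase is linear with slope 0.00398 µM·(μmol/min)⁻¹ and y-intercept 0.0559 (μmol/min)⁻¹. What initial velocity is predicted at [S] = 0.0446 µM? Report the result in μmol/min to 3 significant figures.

6.89 μmol/min

The y-intercept is 1/Vmax, so Vmax = 1/0.0559 = 17.9 μmol/min.
The slope is Km/Vmax, so Km = 0.00398 × 17.9 = 0.0712 µM.
Then v = 17.9 × 0.0446/(0.0712 + 0.0446) = 6.89 μmol/min.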